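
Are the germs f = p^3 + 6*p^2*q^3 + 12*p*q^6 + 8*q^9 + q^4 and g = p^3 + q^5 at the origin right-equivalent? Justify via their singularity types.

The Hessian of f at 0 has rank 0. Corank 2; j^3 = p^3 is a perfect cube, so E-series; the 4-jet and mu = 6 give E_6. The Hessian of g at 0 has rank 0. Corank 2; j^3 = p^3 is a perfect cube, so E-series; the 5-jet and mu = 8 give E_8. f is E_6 but g is E_8, hence not right-equivalent.

No.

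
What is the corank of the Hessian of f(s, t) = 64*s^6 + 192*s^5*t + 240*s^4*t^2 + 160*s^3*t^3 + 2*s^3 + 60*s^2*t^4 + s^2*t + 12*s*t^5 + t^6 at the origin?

2

The Hessian at 0 is [[0, 0], [0, 0]] of rank 0; hence corank 2.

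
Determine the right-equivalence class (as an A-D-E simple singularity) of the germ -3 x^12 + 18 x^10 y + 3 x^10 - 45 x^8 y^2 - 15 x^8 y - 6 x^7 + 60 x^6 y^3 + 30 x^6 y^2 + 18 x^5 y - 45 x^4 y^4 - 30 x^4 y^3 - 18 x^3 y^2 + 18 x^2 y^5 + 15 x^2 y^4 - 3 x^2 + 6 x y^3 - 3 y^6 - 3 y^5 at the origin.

A_{4}

The Hessian of f at 0 is [[-6, 0], [0, 0]] with rank 1, so corank 1. A Groebner basis of the Jacobian ideal J(f) in C{x,y} is {-x + y^3, x^2, x*y}; counting standard monomials gives mu = 4. Corank 1: A-series; mu = 4 gives A_4.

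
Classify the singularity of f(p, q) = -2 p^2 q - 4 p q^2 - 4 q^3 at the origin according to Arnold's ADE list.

The Hessian of f at 0 has rank 0. Corank 2; j^3 = -2*q*(p^2 + 2*p*q + 2*q^2) splits into three distinct lines over C (the quadratic factor has nonzero discriminant), so D_4.

D_4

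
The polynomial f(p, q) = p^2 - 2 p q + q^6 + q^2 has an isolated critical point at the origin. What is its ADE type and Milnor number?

The Hessian of f at 0 is [[2, -2], [-2, 2]] with rank 1, so corank 1. A Groebner basis of the Jacobian ideal J(f) in C{p,q} is {q^5, p - q}; counting standard monomials gives mu = 5. Corank 1: A-series; mu = 5 gives A_5.

Type A_{5}, Milnor number mu = 5.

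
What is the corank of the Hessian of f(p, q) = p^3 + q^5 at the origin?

Hessian at 0 has rank 0.

2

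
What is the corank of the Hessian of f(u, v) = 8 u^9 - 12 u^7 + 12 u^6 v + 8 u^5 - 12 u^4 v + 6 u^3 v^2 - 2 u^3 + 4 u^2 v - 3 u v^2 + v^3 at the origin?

2

Hessian at 0 has rank 0.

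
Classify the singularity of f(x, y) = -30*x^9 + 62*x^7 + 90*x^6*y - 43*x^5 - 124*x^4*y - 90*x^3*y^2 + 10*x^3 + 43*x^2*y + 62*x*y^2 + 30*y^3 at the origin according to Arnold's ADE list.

D_{4}

The Hessian of f at 0 is [[0, 0], [0, 0]] with rank 0, so corank 2. A Groebner basis of the Jacobian ideal J(f) in C{x,y} is {y^3, x^2 - 26*y^2/11, x*y + 17*y^2/11}; counting standard monomials gives mu = 4. Corank 2; j^3 = (2*x + 3*y)*(5*x^2 + 14*x*y + 10*y^2) splits into three distinct lines over C (the quadratic factor has nonzero discriminant), so D_4.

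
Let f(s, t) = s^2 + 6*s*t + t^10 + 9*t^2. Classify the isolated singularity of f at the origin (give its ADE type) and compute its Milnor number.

Type A9, Milnor number mu = 9.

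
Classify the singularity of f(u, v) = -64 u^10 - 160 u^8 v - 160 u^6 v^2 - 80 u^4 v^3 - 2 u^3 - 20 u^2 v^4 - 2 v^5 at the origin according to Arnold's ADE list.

The Hessian of f at 0 has rank 0. Corank 2; j^3 = -2*u^3 is a perfect cube, so E-series; the 5-jet and mu = 8 give E_8.

E_8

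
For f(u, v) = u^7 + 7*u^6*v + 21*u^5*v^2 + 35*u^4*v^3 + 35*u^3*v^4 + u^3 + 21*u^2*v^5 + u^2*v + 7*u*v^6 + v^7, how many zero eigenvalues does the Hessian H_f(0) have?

2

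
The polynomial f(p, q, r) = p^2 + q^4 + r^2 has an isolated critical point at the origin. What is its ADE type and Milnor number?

Type A3, Milnor number mu = 3.

The Hessian of f at 0 is [[2, 0, 0], [0, 0, 0], [0, 0, 2]] with rank 2, so corank 1. A Groebner basis of the Jacobian ideal J(f) in C{p,q,r} is {q^3, p, r}; counting standard monomials gives mu = 3. Corank 1: A-series; mu = 3 gives A_3.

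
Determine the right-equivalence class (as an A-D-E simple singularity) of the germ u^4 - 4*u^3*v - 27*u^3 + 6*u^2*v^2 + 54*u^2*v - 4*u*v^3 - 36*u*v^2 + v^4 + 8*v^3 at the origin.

E_6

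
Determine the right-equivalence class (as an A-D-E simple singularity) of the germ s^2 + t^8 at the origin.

The Hessian of f at 0 is [[2, 0], [0, 0]] with rank 1, so corank 1. A Groebner basis of the Jacobian ideal J(f) in C{s,t} is {t^7, s}; counting standard monomials gives mu = 7. Corank 1: A-series; mu = 7 gives A_7.

A7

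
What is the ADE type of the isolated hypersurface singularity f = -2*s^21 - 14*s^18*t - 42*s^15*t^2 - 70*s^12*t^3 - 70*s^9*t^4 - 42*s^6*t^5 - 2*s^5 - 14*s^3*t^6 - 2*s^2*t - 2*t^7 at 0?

The Hessian of f at 0 has rank 0. Corank 2; j^3 = -2*s^2*t has shape L^2 M (L != M), so D-series; mu = 8 gives D_8.

D_{8}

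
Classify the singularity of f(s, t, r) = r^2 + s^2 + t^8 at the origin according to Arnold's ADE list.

A_{7}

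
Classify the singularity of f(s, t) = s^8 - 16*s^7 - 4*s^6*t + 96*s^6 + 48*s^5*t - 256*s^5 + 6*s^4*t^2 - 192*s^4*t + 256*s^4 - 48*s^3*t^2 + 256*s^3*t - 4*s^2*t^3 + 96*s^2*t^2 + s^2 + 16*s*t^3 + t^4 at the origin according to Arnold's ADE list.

The Hessian of f at 0 has rank 1. Corank 1: A-series; mu = 3 gives A_3.

A_3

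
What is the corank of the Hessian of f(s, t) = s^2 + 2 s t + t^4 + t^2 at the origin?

The Hessian at 0 is [[2, 2], [2, 2]] of rank 1; hence corank 1.

1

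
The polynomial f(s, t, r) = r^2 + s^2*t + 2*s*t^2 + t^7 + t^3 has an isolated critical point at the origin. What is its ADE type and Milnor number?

The Hessian of f at 0 has rank 1. Corank 2; j^3 = t*(s + t)^2 has shape L^2 M (L != M), so D-series; mu = 8 gives D_8.

Type D_{8}, Milnor number mu = 8.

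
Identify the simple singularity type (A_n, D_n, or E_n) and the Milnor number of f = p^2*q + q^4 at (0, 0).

Type D_{5}, Milnor number mu = 5.

The Hessian of f at 0 is [[0, 0], [0, 0]] with rank 0, so corank 2. A Groebner basis of the Jacobian ideal J(f) in C{p,q} is {p^3, p^2/4 + q^3, p*q}; counting standard monomials gives mu = 5. Corank 2; j^3 = p^2*q has shape L^2 M (L != M), so D-series; mu = 5 gives D_5.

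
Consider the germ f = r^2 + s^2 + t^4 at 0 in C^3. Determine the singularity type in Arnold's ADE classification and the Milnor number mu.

The Hessian of f at 0 has rank 2. Corank 1: A-series; mu = 3 gives A_3.

Type A_{3}, Milnor number mu = 3.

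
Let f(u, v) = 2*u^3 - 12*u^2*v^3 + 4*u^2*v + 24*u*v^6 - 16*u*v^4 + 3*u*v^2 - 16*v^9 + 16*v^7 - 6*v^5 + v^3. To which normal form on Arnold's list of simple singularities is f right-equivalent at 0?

D4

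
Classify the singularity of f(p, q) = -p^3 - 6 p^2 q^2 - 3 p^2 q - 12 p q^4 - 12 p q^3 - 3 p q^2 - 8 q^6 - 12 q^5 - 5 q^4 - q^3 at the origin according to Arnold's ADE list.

E_6

The Hessian of f at 0 has rank 0. Corank 2; j^3 = -(p + q)^3 is a perfect cube, so E-series; the 4-jet and mu = 6 give E_6.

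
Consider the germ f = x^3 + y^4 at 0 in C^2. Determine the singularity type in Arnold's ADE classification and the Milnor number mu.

The Hessian of f at 0 has rank 0. Corank 2; j^3 = x^3 is a perfect cube, so E-series; the 4-jet and mu = 6 give E_6.

Type E6, Milnor number mu = 6.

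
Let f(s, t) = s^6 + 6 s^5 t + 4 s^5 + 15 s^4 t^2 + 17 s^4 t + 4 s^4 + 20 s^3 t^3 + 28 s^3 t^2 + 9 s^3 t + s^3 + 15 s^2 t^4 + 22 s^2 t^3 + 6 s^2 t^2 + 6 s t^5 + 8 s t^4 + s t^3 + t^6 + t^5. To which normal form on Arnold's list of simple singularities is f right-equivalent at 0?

E7

The Hessian of f at 0 has rank 0. Corank 2; j^3 = s^3 is a perfect cube, so E-series; the 4-jet and mu = 7 give E_7.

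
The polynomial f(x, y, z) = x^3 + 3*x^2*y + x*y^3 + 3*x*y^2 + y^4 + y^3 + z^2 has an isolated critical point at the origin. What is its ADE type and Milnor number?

The Hessian of f at 0 is [[0, 0, 0], [0, 0, 0], [0, 0, 2]] with rank 1, so corank 2. A Groebner basis of the Jacobian ideal J(f) in C{x,y,z} is {x^3 + 3*x^2*y + 6*x^2 + 12*x*y + 6*y^2, -3*x^2 + x*y^2 - 6*x*y - 3*y^2, 3*x^2 + 6*x*y + y^3 + 3*y^2, z}; counting standard monomials gives mu = 7. Corank 2; j^3 = (x + y)^3 is a perfect cube, so E-series; the 4-jet and mu = 7 give E_7.

Type E7, Milnor number mu = 7.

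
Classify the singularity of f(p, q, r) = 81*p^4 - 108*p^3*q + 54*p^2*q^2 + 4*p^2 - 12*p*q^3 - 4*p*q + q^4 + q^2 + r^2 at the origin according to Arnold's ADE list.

A_3

The Hessian of f at 0 is [[8, -4, 0], [-4, 2, 0], [0, 0, 2]] with rank 2, so corank 1. A Groebner basis of the Jacobian ideal J(f) in C{p,q,r} is {q^3, p - q/2, r}; counting standard monomials gives mu = 3. Corank 1: A-series; mu = 3 gives A_3.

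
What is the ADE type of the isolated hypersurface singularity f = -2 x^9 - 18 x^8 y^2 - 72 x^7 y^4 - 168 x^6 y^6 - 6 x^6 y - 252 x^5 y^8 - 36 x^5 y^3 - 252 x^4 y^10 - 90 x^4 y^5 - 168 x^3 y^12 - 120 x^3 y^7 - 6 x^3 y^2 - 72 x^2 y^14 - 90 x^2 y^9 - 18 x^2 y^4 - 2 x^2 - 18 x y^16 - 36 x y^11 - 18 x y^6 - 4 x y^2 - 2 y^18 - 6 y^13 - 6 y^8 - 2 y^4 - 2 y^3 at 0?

A_2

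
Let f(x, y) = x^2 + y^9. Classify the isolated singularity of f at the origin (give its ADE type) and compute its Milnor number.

Type A_8, Milnor number mu = 8.

The Hessian of f at 0 has rank 1. Corank 1: A-series; mu = 8 gives A_8.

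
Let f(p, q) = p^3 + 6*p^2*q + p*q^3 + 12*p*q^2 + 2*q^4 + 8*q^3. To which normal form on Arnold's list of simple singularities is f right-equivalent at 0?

The Hessian of f at 0 has rank 0. Corank 2; j^3 = (p + 2*q)^3 is a perfect cube, so E-series; the 4-jet and mu = 7 give E_7.

E7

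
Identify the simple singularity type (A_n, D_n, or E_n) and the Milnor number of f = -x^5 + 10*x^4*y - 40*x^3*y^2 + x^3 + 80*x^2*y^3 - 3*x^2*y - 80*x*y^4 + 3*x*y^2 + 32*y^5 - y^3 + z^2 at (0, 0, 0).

The Hessian of f at 0 has rank 1. Corank 2; j^3 = (x - y)^3 is a perfect cube, so E-series; the 5-jet and mu = 8 give E_8.

Type E8, Milnor number mu = 8.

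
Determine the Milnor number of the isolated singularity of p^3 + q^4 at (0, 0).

6

The Hessian of f at 0 is [[0, 0], [0, 0]] with rank 0, so corank 2. A Groebner basis of the Jacobian ideal J(f) in C{p,q} is {q^3, p^2}; counting standard monomials gives mu = 6. Corank 2; j^3 = p^3 is a perfect cube, so E-series; the 4-jet and mu = 6 give E_6.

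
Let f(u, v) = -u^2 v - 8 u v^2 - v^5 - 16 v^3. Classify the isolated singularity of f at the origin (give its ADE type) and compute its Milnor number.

The Hessian of f at 0 is [[0, 0], [0, 0]] with rank 0, so corank 2. A Groebner basis of the Jacobian ideal J(f) in C{u,v} is {u^2/5 + v^4 - 16*v^2/5, u^3 + 64*v^3, u*v + 4*v^2}; counting standard monomials gives mu = 6. Corank 2; j^3 = -v*(u + 4*v)^2 has shape L^2 M (L != M), so D-series; mu = 6 gives D_6.

Type D_{6}, Milnor number mu = 6.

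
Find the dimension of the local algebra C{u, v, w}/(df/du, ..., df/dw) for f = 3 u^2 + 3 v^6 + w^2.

5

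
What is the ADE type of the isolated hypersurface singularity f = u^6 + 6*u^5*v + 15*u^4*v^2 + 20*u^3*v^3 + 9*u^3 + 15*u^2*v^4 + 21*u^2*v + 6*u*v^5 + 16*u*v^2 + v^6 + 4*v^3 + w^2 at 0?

D_{7}

The Hessian of f at 0 has rank 1. Corank 2; j^3 = (u + v)*(3*u + 2*v)^2 has shape L^2 M (L != M), so D-series; mu = 7 gives D_7.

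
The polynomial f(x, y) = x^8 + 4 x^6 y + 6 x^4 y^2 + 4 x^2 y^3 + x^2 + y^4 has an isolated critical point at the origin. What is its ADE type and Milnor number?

The Hessian of f at 0 is [[2, 0], [0, 0]] with rank 1, so corank 1. A Groebner basis of the Jacobian ideal J(f) in C{x,y} is {y^3, x}; counting standard monomials gives mu = 3. Corank 1: A-series; mu = 3 gives A_3.

Type A3, Milnor number mu = 3.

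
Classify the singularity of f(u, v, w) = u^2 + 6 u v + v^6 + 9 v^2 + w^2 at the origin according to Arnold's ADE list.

A_5

The Hessian of f at 0 has rank 2. Corank 1: A-series; mu = 5 gives A_5.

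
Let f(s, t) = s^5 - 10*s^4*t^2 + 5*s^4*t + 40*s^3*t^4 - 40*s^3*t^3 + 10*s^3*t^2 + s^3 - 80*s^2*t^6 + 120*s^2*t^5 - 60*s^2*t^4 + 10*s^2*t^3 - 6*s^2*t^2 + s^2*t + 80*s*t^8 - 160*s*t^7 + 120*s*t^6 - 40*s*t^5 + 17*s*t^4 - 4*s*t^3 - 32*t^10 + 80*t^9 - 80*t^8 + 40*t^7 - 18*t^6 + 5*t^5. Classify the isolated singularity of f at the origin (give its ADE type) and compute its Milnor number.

Type D6, Milnor number mu = 6.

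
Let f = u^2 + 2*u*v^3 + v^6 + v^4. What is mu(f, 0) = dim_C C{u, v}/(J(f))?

The Hessian of f at 0 is [[2, 0], [0, 0]] with rank 1, so corank 1. A Groebner basis of the Jacobian ideal J(f) in C{u,v} is {v^3, u}; counting standard monomials gives mu = 3. Corank 1: A-series; mu = 3 gives A_3.

3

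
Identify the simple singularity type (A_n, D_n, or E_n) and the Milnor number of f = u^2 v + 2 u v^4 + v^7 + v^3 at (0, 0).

Type D4, Milnor number mu = 4.

The Hessian of f at 0 is [[0, 0], [0, 0]] with rank 0, so corank 2. A Groebner basis of the Jacobian ideal J(f) in C{u,v} is {v^3, u^2 + 3*v^2, u*v}; counting standard monomials gives mu = 4. Corank 2; j^3 = v*(u^2 + v^2) splits into three distinct lines over C (the quadratic factor has nonzero discriminant), so D_4.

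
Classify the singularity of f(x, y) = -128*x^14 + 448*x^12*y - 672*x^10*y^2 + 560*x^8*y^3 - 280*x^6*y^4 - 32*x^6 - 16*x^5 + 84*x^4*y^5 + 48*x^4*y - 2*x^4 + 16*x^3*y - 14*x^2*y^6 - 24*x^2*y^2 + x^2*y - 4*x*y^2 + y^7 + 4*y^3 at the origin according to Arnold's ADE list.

D_8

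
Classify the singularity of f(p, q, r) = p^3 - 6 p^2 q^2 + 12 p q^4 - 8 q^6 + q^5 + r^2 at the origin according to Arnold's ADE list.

E_8

The Hessian of f at 0 has rank 1. Corank 2; j^3 = p^3 is a perfect cube, so E-series; the 5-jet and mu = 8 give E_8.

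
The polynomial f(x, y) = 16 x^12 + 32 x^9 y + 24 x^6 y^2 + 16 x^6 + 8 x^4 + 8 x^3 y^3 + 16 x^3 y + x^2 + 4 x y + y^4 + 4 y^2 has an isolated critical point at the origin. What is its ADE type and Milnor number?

The Hessian of f at 0 is [[2, 4], [4, 8]] with rank 1, so corank 1. A Groebner basis of the Jacobian ideal J(f) in C{x,y} is {y^3, x + 2*y}; counting standard monomials gives mu = 3. Corank 1: A-series; mu = 3 gives A_3.

Type A3, Milnor number mu = 3.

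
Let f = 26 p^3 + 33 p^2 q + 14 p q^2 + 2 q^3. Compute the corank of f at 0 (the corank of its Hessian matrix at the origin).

2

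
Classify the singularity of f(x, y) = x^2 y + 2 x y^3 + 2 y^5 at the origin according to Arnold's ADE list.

The Hessian of f at 0 has rank 0. Corank 2; j^3 = x^2*y has shape L^2 M (L != M), so D-series; mu = 6 gives D_6.

D_{6}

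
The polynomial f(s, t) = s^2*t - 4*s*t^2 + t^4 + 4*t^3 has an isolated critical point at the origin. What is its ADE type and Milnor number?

The Hessian of f at 0 has rank 0. Corank 2; j^3 = t*(s - 2*t)^2 has shape L^2 M (L != M), so D-series; mu = 5 gives D_5.

Type D_5, Milnor number mu = 5.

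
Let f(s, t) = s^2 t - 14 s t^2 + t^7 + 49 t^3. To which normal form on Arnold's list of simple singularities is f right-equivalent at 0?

The Hessian of f at 0 has rank 0. Corank 2; j^3 = t*(s - 7*t)^2 has shape L^2 M (L != M), so D-series; mu = 8 gives D_8.

D_8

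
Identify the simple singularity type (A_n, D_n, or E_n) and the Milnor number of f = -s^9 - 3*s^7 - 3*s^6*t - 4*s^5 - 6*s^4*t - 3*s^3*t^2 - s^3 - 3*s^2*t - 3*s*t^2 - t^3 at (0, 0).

Type E_8, Milnor number mu = 8.

The Hessian of f at 0 is [[0, 0], [0, 0]] with rank 0, so corank 2. A Groebner basis of the Jacobian ideal J(f) in C{s,t} is {3*s^2/2 + s*t^3 + 3*s*t + 3*t^2/2, -2*s^2 - 4*s*t + t^4 - 2*t^2, s^3 - 3*s*t^2 - 2*t^3, s^2*t + 2*s*t^2 + t^3}; counting standard monomials gives mu = 8. Corank 2; j^3 = -(s + t)^3 is a perfect cube, so E-series; the 5-jet and mu = 8 give E_8.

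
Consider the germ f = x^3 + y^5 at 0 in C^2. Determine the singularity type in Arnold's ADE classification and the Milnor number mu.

Type E_8, Milnor number mu = 8.

The Hessian of f at 0 has rank 0. Corank 2; j^3 = x^3 is a perfect cube, so E-series; the 5-jet and mu = 8 give E_8.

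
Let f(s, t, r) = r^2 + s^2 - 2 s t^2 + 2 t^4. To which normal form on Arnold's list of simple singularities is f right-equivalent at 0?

A_{3}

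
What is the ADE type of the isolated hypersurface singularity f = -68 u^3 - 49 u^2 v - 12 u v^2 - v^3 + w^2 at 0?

D_{4}

The Hessian of f at 0 is [[0, 0, 0], [0, 0, 0], [0, 0, 2]] with rank 1, so corank 2. A Groebner basis of the Jacobian ideal J(f) in C{u,v,w} is {v^3, u^2 - 3*v^2/47, u*v + 12*v^2/47, w}; counting standard monomials gives mu = 4. Corank 2; j^3 = -(4*u + v)*(17*u^2 + 8*u*v + v^2) splits into three distinct lines over C (the quadratic factor has nonzero discriminant), so D_4.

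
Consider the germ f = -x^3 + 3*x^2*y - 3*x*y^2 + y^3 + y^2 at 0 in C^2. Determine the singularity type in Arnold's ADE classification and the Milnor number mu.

Type A2, Milnor number mu = 2.

The Hessian of f at 0 is [[0, 0], [0, 2]] with rank 1, so corank 1. A Groebner basis of the Jacobian ideal J(f) in C{x,y} is {x^2, y}; counting standard monomials gives mu = 2. Corank 1: A-series; mu = 2 gives A_2.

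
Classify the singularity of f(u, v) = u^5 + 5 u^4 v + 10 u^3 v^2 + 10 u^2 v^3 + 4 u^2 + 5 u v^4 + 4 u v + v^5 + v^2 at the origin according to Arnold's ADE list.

The Hessian of f at 0 has rank 1. Corank 1: A-series; mu = 4 gives A_4.

A_4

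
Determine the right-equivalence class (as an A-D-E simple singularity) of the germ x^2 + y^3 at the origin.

A_2

The Hessian of f at 0 has rank 1. Corank 1: A-series; mu = 2 gives A_2.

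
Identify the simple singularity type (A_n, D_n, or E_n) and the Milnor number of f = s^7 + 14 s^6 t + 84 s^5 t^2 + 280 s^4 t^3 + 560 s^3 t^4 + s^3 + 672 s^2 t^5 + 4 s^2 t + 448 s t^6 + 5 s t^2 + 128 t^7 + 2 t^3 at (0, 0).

Type D_{8}, Milnor number mu = 8.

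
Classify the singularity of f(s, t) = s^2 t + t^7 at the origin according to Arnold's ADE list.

The Hessian of f at 0 is [[0, 0], [0, 0]] with rank 0, so corank 2. A Groebner basis of the Jacobian ideal J(f) in C{s,t} is {s^2/7 + t^6, s^3, s*t}; counting standard monomials gives mu = 8. Corank 2; j^3 = s^2*t has shape L^2 M (L != M), so D-series; mu = 8 gives D_8.

D8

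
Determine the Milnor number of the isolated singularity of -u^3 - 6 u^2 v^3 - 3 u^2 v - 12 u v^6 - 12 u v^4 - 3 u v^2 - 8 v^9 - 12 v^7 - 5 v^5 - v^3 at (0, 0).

8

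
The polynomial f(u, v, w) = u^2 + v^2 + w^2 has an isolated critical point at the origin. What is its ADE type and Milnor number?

Type A_{1}, Milnor number mu = 1.

The Hessian of f at 0 has rank 3. Corank 0: nondegenerate Morse point, so A_1.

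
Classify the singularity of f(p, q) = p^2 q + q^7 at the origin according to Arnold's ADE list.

The Hessian of f at 0 has rank 0. Corank 2; j^3 = p^2*q has shape L^2 M (L != M), so D-series; mu = 8 gives D_8.

D_8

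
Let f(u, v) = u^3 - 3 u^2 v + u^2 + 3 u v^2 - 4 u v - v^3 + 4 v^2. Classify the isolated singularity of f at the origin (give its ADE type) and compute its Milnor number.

Type A_{2}, Milnor number mu = 2.

The Hessian of f at 0 has rank 1. Corank 1: A-series; mu = 2 gives A_2.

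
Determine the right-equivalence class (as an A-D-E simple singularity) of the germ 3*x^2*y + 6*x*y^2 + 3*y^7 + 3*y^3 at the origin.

The Hessian of f at 0 is [[0, 0], [0, 0]] with rank 0, so corank 2. A Groebner basis of the Jacobian ideal J(f) in C{x,y} is {x^2/7 + y^6 - y^2/7, x^3 + y^3, x*y + y^2}; counting standard monomials gives mu = 8. Corank 2; j^3 = 3*y*(x + y)^2 has shape L^2 M (L != M), so D-series; mu = 8 gives D_8.

D_8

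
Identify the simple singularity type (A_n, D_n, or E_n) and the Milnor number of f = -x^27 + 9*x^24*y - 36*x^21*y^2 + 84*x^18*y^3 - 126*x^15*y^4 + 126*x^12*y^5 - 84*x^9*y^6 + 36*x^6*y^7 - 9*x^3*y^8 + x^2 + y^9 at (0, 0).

The Hessian of f at 0 is [[2, 0], [0, 0]] with rank 1, so corank 1. A Groebner basis of the Jacobian ideal J(f) in C{x,y} is {y^8, x}; counting standard monomials gives mu = 8. Corank 1: A-series; mu = 8 gives A_8.

Type A_{8}, Milnor number mu = 8.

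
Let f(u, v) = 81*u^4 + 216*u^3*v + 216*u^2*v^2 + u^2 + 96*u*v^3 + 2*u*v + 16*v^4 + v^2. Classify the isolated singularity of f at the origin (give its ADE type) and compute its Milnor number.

Type A_3, Milnor number mu = 3.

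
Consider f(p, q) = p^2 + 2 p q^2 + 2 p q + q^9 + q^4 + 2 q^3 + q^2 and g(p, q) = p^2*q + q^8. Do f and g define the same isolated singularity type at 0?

No.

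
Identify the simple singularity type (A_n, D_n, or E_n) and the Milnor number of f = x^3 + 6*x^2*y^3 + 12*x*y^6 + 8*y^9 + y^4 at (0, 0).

The Hessian of f at 0 has rank 0. Corank 2; j^3 = x^3 is a perfect cube, so E-series; the 4-jet and mu = 6 give E_6.

Type E6, Milnor number mu = 6.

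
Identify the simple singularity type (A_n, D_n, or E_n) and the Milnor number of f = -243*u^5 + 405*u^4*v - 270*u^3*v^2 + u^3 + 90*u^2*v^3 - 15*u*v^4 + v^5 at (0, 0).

Type E_8, Milnor number mu = 8.

The Hessian of f at 0 is [[0, 0], [0, 0]] with rank 0, so corank 2. A Groebner basis of the Jacobian ideal J(f) in C{u,v} is {v^5, u*v^3 - v^4/12, u^2}; counting standard monomials gives mu = 8. Corank 2; j^3 = u^3 is a perfect cube, so E-series; the 5-jet and mu = 8 give E_8.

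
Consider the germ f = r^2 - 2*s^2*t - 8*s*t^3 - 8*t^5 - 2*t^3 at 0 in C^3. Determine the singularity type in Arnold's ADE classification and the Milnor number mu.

Type D_{4}, Milnor number mu = 4.

The Hessian of f at 0 has rank 1. Corank 2; j^3 = -2*t*(s^2 + t^2) splits into three distinct lines over C (the quadratic factor has nonzero discriminant), so D_4.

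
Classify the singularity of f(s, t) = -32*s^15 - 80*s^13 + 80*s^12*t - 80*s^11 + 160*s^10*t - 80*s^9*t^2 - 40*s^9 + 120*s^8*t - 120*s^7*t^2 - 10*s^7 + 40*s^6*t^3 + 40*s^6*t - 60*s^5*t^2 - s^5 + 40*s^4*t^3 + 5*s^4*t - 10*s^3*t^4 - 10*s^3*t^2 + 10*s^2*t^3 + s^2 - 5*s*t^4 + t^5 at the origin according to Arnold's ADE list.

A4

The Hessian of f at 0 is [[2, 0], [0, 0]] with rank 1, so corank 1. A Groebner basis of the Jacobian ideal J(f) in C{s,t} is {t^4, s}; counting standard monomials gives mu = 4. Corank 1: A-series; mu = 4 gives A_4.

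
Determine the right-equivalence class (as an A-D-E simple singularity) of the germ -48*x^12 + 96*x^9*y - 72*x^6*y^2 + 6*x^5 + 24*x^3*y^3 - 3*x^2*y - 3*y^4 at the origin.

D5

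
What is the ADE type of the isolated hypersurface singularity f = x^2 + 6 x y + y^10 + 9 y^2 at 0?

The Hessian of f at 0 has rank 1. Corank 1: A-series; mu = 9 gives A_9.

A_{9}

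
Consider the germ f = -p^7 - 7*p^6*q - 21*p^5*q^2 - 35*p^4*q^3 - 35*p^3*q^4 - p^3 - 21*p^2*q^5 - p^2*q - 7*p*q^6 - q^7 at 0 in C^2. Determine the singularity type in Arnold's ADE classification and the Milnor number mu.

Type D8, Milnor number mu = 8.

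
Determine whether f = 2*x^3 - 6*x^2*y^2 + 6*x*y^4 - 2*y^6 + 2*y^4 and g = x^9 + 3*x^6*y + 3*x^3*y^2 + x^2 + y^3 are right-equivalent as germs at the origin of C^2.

No.

The Hessian of f at 0 is [[0, 0], [0, 0]] with rank 0, so corank 2. A Groebner basis of the Jacobian ideal J(f) in C{x,y} is {x^3, x^2*y, -x^2/2 + x*y^2, y^3}; counting standard monomials gives mu = 6. Corank 2; j^3 = 2*x^3 is a perfect cube, so E-series; the 4-jet and mu = 6 give E_6. The Hessian of g at 0 is [[2, 0], [0, 0]] with rank 1, so corank 1. A Groebner basis of the Jacobian ideal J(g) in C{x,y} is {y^2, x}; counting standard monomials gives mu = 2. Corank 1: A-series; mu = 2 gives A_2. f is E_6 but g is A_2, hence not right-equivalent.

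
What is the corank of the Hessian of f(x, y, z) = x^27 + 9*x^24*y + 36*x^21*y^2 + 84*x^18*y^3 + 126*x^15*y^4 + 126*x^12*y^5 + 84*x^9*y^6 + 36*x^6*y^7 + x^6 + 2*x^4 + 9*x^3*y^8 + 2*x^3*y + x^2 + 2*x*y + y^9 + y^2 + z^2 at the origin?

1

Hessian at 0 has rank 2.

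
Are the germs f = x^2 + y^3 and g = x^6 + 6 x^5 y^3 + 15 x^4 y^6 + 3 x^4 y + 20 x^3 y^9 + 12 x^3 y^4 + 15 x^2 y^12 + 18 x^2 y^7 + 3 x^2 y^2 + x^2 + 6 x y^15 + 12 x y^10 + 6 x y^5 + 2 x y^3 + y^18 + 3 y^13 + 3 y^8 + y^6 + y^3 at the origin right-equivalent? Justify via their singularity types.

Yes.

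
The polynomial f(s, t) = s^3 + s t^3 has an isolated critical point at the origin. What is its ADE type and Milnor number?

The Hessian of f at 0 is [[0, 0], [0, 0]] with rank 0, so corank 2. A Groebner basis of the Jacobian ideal J(f) in C{s,t} is {s^3, s*t^2, 3*s^2 + t^3}; counting standard monomials gives mu = 7. Corank 2; j^3 = s^3 is a perfect cube, so E-series; the 4-jet and mu = 7 give E_7.

Type E_7, Milnor number mu = 7.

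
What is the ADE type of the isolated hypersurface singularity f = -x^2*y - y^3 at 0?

D4

The Hessian of f at 0 has rank 0. Corank 2; j^3 = -y*(x^2 + y^2) splits into three distinct lines over C (the quadratic factor has nonzero discriminant), so D_4.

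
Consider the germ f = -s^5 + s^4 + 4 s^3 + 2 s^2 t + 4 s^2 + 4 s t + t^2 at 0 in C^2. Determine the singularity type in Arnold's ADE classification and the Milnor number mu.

Type A4, Milnor number mu = 4.

The Hessian of f at 0 is [[8, 4], [4, 2]] with rank 1, so corank 1. A Groebner basis of the Jacobian ideal J(f) in C{s,t} is {16*s + t^3 + 2*t^2 + 8*t, s^2 + 2*s + t, s*t - 2*s + t^2/4 - t}; counting standard monomials gives mu = 4. Corank 1: A-series; mu = 4 gives A_4.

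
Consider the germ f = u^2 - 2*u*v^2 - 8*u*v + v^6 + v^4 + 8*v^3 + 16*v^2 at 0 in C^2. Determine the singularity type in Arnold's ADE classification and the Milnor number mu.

The Hessian of f at 0 has rank 1. Corank 1: A-series; mu = 5 gives A_5.

Type A5, Milnor number mu = 5.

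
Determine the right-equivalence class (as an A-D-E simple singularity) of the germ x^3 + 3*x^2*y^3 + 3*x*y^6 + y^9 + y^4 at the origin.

The Hessian of f at 0 has rank 0. Corank 2; j^3 = x^3 is a perfect cube, so E-series; the 4-jet and mu = 6 give E_6.

E6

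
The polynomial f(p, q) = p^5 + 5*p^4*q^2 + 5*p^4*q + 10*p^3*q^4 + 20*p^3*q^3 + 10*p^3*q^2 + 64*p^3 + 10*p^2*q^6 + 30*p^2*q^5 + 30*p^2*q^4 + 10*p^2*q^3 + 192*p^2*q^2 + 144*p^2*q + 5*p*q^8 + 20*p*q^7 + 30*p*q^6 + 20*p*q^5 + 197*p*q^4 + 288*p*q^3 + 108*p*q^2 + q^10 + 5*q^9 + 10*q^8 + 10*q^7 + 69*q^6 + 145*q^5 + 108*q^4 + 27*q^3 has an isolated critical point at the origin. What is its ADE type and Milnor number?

The Hessian of f at 0 is [[0, 0], [0, 0]] with rank 0, so corank 2. A Groebner basis of the Jacobian ideal J(f) in C{p,q} is {-13*p^2/16 + p*q^3 - 13*p*q^2/8 - 39*p*q/32 - 39*q^3/32 - 117*q^2/256, p^2 + 2*p*q^2 + 3*p*q/2 + q^4 + 3*q^3/2 + 9*q^2/16, p^3 - 9*p^2/32 - 9*p*q^2/4 - 27*p*q/64 - 81*q^3/64 - 81*q^2/512, p^2*q + p^2/8 + 7*p*q^2/4 + 3*p*q/16 + 3*q^3/4 + 9*q^2/128}; counting standard monomials gives mu = 8. Corank 2; j^3 = (4*p + 3*q)^3 is a perfect cube, so E-series; the 5-jet and mu = 8 give E_8.

Type E_8, Milnor number mu = 8.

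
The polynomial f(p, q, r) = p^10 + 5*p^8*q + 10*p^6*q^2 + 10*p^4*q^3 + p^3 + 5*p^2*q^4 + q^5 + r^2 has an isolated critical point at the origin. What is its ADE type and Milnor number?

The Hessian of f at 0 is [[0, 0, 0], [0, 0, 0], [0, 0, 2]] with rank 1, so corank 2. A Groebner basis of the Jacobian ideal J(f) in C{p,q,r} is {q^4, p^2, r}; counting standard monomials gives mu = 8. Corank 2; j^3 = p^3 is a perfect cube, so E-series; the 5-jet and mu = 8 give E_8.

Type E_8, Milnor number mu = 8.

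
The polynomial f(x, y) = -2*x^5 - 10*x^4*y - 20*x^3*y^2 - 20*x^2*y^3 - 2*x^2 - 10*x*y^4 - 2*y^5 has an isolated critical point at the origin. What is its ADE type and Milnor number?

Type A4, Milnor number mu = 4.

The Hessian of f at 0 is [[-4, 0], [0, 0]] with rank 1, so corank 1. A Groebner basis of the Jacobian ideal J(f) in C{x,y} is {y^4, x}; counting standard monomials gives mu = 4. Corank 1: A-series; mu = 4 gives A_4.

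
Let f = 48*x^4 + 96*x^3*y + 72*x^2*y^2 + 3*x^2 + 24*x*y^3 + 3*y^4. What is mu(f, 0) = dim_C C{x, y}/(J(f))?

3

The Hessian of f at 0 has rank 1. Corank 1: A-series; mu = 3 gives A_3.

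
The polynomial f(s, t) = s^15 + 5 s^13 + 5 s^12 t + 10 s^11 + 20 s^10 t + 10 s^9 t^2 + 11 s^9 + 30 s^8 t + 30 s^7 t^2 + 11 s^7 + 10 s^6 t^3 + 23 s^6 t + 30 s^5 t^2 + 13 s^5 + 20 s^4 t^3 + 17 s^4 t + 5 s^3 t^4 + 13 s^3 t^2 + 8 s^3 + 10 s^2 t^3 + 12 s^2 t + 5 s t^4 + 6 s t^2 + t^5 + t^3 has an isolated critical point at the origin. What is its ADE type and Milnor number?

Type E8, Milnor number mu = 8.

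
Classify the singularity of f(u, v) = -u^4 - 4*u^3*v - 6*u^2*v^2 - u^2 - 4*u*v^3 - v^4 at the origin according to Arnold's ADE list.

The Hessian of f at 0 is [[-2, 0], [0, 0]] with rank 1, so corank 1. A Groebner basis of the Jacobian ideal J(f) in C{u,v} is {v^3, u}; counting standard monomials gives mu = 3. Corank 1: A-series; mu = 3 gives A_3.

A3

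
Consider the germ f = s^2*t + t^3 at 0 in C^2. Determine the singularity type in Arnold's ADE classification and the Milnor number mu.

Type D_{4}, Milnor number mu = 4.

The Hessian of f at 0 has rank 0. Corank 2; j^3 = t*(s^2 + t^2) splits into three distinct lines over C (the quadratic factor has nonzero discriminant), so D_4.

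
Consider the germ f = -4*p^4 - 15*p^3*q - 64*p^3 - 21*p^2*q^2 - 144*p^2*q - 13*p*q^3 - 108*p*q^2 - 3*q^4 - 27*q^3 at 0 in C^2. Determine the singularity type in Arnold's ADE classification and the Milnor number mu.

Type E7, Milnor number mu = 7.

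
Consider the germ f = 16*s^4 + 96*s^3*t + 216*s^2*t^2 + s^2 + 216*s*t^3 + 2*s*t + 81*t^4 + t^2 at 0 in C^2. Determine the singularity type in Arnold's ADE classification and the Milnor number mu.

Type A_3, Milnor number mu = 3.

The Hessian of f at 0 is [[2, 2], [2, 2]] with rank 1, so corank 1. A Groebner basis of the Jacobian ideal J(f) in C{s,t} is {t^3, s + t}; counting standard monomials gives mu = 3. Corank 1: A-series; mu = 3 gives A_3.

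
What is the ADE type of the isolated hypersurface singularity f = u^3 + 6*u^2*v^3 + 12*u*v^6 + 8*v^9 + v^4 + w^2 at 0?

E_6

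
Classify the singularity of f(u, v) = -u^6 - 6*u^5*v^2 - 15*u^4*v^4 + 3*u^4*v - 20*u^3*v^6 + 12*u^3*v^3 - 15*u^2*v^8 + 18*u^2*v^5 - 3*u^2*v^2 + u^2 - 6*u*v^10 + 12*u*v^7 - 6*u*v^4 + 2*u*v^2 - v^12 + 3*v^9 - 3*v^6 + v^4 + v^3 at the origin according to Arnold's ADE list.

A2

The Hessian of f at 0 has rank 1. Corank 1: A-series; mu = 2 gives A_2.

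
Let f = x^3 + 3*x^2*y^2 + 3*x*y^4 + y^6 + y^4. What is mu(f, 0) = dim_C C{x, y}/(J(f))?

6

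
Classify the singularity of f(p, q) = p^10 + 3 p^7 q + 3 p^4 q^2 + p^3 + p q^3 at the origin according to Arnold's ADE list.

E_7

The Hessian of f at 0 has rank 0. Corank 2; j^3 = p^3 is a perfect cube, so E-series; the 4-jet and mu = 7 give E_7.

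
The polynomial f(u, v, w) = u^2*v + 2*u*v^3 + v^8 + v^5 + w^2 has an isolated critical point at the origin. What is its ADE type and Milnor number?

Type D_9, Milnor number mu = 9.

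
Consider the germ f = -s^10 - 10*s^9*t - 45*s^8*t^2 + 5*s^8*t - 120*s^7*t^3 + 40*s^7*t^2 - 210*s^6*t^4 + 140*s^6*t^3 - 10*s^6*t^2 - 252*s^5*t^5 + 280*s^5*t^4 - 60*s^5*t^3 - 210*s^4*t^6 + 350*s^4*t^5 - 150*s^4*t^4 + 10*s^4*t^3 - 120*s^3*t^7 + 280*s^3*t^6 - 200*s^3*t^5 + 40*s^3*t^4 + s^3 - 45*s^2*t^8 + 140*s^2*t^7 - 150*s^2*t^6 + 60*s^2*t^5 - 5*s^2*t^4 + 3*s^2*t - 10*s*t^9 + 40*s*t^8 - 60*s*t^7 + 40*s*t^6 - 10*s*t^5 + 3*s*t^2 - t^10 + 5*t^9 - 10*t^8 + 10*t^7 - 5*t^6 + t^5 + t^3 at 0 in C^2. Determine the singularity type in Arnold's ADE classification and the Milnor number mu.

Type E8, Milnor number mu = 8.

The Hessian of f at 0 has rank 0. Corank 2; j^3 = (s + t)^3 is a perfect cube, so E-series; the 5-jet and mu = 8 give E_8.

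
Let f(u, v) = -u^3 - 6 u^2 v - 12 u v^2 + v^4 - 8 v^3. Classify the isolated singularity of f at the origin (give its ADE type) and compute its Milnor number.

Type E_6, Milnor number mu = 6.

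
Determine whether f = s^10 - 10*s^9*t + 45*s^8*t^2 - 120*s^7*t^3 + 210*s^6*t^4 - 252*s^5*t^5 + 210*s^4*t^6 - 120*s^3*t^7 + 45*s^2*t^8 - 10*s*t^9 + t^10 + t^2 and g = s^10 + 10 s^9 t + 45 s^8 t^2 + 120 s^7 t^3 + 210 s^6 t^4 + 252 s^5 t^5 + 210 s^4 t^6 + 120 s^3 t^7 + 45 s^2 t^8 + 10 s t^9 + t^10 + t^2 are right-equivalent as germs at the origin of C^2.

Yes.

The Hessian of f at 0 is [[0, 0], [0, 2]] with rank 1, so corank 1. A Groebner basis of the Jacobian ideal J(f) in C{s,t} is {s^9, t}; counting standard monomials gives mu = 9. Corank 1: A-series; mu = 9 gives A_9. The Hessian of g at 0 is [[0, 0], [0, 2]] with rank 1, so corank 1. A Groebner basis of the Jacobian ideal J(g) in C{s,t} is {s^9, t}; counting standard monomials gives mu = 9. Corank 1: A-series; mu = 9 gives A_9. Both have type A_9, hence right-equivalent.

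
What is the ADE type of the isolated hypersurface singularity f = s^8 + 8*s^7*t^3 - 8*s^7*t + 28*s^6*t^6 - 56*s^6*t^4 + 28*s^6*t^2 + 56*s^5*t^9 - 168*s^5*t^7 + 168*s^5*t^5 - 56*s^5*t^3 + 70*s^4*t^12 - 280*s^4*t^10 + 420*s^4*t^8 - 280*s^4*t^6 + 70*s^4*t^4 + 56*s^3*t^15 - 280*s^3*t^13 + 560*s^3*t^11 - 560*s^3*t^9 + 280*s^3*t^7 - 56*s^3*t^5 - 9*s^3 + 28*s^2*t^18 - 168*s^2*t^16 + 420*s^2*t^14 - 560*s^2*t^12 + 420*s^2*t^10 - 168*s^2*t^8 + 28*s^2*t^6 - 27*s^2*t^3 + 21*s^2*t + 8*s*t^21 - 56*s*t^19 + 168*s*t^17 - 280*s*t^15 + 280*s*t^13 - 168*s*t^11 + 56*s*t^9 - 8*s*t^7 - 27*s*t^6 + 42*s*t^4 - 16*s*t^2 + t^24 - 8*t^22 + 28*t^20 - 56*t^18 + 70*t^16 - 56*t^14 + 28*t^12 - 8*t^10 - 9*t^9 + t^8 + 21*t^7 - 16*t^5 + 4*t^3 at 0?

D_9

The Hessian of f at 0 has rank 0. Corank 2; j^3 = -(s - t)*(3*s - 2*t)^2 has shape L^2 M (L != M), so D-series; mu = 9 gives D_9.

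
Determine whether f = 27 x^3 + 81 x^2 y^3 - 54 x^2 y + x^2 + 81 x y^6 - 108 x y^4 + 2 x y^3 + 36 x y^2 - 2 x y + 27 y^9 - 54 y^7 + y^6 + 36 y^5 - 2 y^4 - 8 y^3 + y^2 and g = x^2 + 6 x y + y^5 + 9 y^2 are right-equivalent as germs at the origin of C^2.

No.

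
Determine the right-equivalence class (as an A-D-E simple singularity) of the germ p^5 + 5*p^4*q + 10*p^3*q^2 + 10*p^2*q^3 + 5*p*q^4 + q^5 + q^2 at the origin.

The Hessian of f at 0 has rank 1. Corank 1: A-series; mu = 4 gives A_4.

A_4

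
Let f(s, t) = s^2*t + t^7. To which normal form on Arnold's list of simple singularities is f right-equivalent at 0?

D_{8}

The Hessian of f at 0 has rank 0. Corank 2; j^3 = s^2*t has shape L^2 M (L != M), so D-series; mu = 8 gives D_8.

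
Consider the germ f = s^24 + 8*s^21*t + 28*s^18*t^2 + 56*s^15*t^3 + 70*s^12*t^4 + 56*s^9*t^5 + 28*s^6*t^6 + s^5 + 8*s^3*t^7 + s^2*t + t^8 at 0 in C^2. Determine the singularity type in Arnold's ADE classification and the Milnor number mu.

The Hessian of f at 0 has rank 0. Corank 2; j^3 = s^2*t has shape L^2 M (L != M), so D-series; mu = 9 gives D_9.

Type D9, Milnor number mu = 9.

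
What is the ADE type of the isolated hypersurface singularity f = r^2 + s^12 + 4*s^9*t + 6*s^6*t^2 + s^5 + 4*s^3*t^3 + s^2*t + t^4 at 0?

D_5

The Hessian of f at 0 is [[0, 0, 0], [0, 0, 0], [0, 0, 2]] with rank 1, so corank 2. A Groebner basis of the Jacobian ideal J(f) in C{s,t,r} is {s^3, s^2/4 + t^3, s*t, r}; counting standard monomials gives mu = 5. Corank 2; j^3 = s^2*t has shape L^2 M (L != M), so D-series; mu = 5 gives D_5.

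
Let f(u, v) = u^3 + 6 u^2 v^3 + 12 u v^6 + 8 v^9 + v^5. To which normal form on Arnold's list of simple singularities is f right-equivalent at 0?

E8

The Hessian of f at 0 is [[0, 0], [0, 0]] with rank 0, so corank 2. A Groebner basis of the Jacobian ideal J(f) in C{u,v} is {u^2/4 + u*v^3, v^4, u^3, u^2*v}; counting standard monomials gives mu = 8. Corank 2; j^3 = u^3 is a perfect cube, so E-series; the 5-jet and mu = 8 give E_8.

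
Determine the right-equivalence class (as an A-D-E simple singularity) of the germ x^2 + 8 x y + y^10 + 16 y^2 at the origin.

The Hessian of f at 0 is [[2, 8], [8, 32]] with rank 1, so corank 1. A Groebner basis of the Jacobian ideal J(f) in C{x,y} is {y^9, x + 4*y}; counting standard monomials gives mu = 9. Corank 1: A-series; mu = 9 gives A_9.

A9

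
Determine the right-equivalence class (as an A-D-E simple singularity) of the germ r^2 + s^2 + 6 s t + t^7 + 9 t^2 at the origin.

The Hessian of f at 0 is [[2, 6, 0], [6, 18, 0], [0, 0, 2]] with rank 2, so corank 1. A Groebner basis of the Jacobian ideal J(f) in C{s,t,r} is {t^6, s + 3*t, r}; counting standard monomials gives mu = 6. Corank 1: A-series; mu = 6 gives A_6.

A_{6}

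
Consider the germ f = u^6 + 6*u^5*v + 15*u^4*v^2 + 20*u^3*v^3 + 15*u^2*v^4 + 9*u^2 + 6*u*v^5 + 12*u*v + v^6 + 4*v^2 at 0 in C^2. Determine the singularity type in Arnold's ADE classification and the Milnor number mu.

Type A_{5}, Milnor number mu = 5.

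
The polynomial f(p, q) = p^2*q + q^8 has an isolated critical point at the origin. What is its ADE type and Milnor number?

Type D_9, Milnor number mu = 9.

The Hessian of f at 0 has rank 0. Corank 2; j^3 = p^2*q has shape L^2 M (L != M), so D-series; mu = 9 gives D_9.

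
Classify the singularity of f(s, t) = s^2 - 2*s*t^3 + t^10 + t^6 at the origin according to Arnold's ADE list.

A9

The Hessian of f at 0 is [[2, 0], [0, 0]] with rank 1, so corank 1. A Groebner basis of the Jacobian ideal J(f) in C{s,t} is {s^3, -s + t^3}; counting standard monomials gives mu = 9. Corank 1: A-series; mu = 9 gives A_9.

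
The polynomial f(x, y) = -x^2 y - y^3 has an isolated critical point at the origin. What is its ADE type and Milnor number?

Type D4, Milnor number mu = 4.

The Hessian of f at 0 is [[0, 0], [0, 0]] with rank 0, so corank 2. A Groebner basis of the Jacobian ideal J(f) in C{x,y} is {y^3, x^2 + 3*y^2, x*y}; counting standard monomials gives mu = 4. Corank 2; j^3 = -y*(x^2 + y^2) splits into three distinct lines over C (the quadratic factor has nonzero discriminant), so D_4.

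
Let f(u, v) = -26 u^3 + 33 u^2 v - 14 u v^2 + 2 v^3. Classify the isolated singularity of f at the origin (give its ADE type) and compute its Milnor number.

The Hessian of f at 0 is [[0, 0], [0, 0]] with rank 0, so corank 2. A Groebner basis of the Jacobian ideal J(f) in C{u,v} is {v^3, u^2 - 2*v^2/3, u*v - v^2}; counting standard monomials gives mu = 4. Corank 2; j^3 = -(2*u - v)*(13*u^2 - 10*u*v + 2*v^2) splits into three distinct lines over C (the quadratic factor has nonzero discriminant), so D_4.

Type D_4, Milnor number mu = 4.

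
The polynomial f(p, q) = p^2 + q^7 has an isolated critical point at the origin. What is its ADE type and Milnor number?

The Hessian of f at 0 has rank 1. Corank 1: A-series; mu = 6 gives A_6.

Type A_6, Milnor number mu = 6.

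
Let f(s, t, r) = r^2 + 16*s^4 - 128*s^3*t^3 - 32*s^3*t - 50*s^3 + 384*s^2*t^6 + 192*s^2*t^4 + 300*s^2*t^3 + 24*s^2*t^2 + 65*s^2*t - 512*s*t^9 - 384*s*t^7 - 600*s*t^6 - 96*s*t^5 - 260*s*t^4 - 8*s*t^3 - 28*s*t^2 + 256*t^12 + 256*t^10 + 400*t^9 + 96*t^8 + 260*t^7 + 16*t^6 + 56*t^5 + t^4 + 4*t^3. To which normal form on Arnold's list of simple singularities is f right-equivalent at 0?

D_{5}

The Hessian of f at 0 is [[0, 0, 0], [0, 0, 0], [0, 0, 2]] with rank 1, so corank 2. A Groebner basis of the Jacobian ideal J(f) in C{s,t,r} is {s*t^2 + 125*s*t/4 - 25*t^2/2, 625*s*t/8 + t^3 - 125*t^2/4, s^2 - 9*s*t/10 + t^2/5, r}; counting standard monomials gives mu = 5. Corank 2; j^3 = -(2*s - t)*(5*s - 2*t)^2 has shape L^2 M (L != M), so D-series; mu = 5 gives D_5.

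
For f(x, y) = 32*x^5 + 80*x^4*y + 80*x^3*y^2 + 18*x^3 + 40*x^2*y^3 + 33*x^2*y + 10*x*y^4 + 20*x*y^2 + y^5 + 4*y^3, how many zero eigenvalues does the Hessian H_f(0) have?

Hessian at 0 has rank 0.

2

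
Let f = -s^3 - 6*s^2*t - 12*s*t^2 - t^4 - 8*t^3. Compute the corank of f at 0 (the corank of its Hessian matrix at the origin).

2

Hessian at 0 has rank 0.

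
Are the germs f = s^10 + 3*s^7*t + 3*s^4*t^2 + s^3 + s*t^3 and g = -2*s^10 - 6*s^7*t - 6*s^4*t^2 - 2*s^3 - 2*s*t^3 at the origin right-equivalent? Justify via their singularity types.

The Hessian of f at 0 has rank 0. Corank 2; j^3 = s^3 is a perfect cube, so E-series; the 4-jet and mu = 7 give E_7. The Hessian of g at 0 has rank 0. Corank 2; j^3 = -2*s^3 is a perfect cube, so E-series; the 4-jet and mu = 7 give E_7. Both have type E_7, hence right-equivalent.

Yes.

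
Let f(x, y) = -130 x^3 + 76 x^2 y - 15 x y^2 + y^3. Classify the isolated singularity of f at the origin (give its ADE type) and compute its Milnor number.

Type D_4, Milnor number mu = 4.

The Hessian of f at 0 is [[0, 0], [0, 0]] with rank 0, so corank 2. A Groebner basis of the Jacobian ideal J(f) in C{x,y} is {y^3, x^2 - 3*y^2/74, x*y - 15*y^2/74}; counting standard monomials gives mu = 4. Corank 2; j^3 = -(5*x - y)*(26*x^2 - 10*x*y + y^2) splits into three distinct lines over C (the quadratic factor has nonzero discriminant), so D_4.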